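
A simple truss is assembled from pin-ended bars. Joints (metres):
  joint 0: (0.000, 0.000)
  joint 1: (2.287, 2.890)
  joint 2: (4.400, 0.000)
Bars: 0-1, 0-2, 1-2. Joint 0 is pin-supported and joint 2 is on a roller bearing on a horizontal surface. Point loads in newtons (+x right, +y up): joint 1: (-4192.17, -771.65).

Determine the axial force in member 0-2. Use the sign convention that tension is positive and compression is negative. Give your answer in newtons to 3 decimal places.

N=3 nodes, M=3 members, R=3 reactions → 2N=6, M+R=6
member 0 (0-1): L=3.6854, (cx,cy)=(0.6206,0.7842)
member 1 (0-2): L=4.4000, (cx,cy)=(1.0000,0.0000)
member 2 (1-2): L=3.5801, (cx,cy)=(0.5902,-0.8072)
solve A·x = −loads:
  F[0-1] = -3983.9236 N (compression)
  F[0-2] = -1719.9461 N (compression)
  F[1-2] = +2914.1124 N (tension)
  Rx@0 = +4192.1700 N
  Ry@0 = +3124.0609 N
  Ry@2 = -2352.4109 N

-1719.946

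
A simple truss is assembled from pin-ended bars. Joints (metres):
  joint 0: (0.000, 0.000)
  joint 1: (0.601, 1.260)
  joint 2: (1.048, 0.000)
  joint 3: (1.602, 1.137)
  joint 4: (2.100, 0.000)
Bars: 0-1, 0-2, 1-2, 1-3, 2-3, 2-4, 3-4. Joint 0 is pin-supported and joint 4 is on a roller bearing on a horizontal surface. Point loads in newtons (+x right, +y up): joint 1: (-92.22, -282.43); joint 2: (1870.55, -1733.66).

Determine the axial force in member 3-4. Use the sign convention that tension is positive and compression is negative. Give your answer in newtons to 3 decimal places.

-972.363

N=5 nodes, M=7 members, R=3 reactions → 2N=10, M+R=10
member 0 (0-1): L=1.3960, (cx,cy)=(0.4305,0.9026)
member 1 (0-2): L=1.0480, (cx,cy)=(1.0000,0.0000)
member 2 (1-2): L=1.3369, (cx,cy)=(0.3343,-0.9425)
member 3 (1-3): L=1.0085, (cx,cy)=(0.9925,-0.1220)
member 4 (2-3): L=1.2648, (cx,cy)=(0.4380,0.8990)
member 5 (2-4): L=1.0520, (cx,cy)=(1.0000,0.0000)
member 6 (3-4): L=1.2413, (cx,cy)=(0.4012,-0.9160)
solve A·x = −loads:
  F[0-1] = -1246.8828 N (compression)
  F[0-2] = +2315.1348 N (tension)
  F[1-2] = +995.8358 N (tension)
  F[1-3] = -783.3860 N (compression)
  F[2-3] = +884.4985 N (tension)
  F[2-4] = +390.1112 N (tension)
  F[3-4] = -972.3631 N (compression)
  Rx@0 = -1778.3300 N
  Ry@0 = +1125.4143 N
  Ry@4 = +890.6757 N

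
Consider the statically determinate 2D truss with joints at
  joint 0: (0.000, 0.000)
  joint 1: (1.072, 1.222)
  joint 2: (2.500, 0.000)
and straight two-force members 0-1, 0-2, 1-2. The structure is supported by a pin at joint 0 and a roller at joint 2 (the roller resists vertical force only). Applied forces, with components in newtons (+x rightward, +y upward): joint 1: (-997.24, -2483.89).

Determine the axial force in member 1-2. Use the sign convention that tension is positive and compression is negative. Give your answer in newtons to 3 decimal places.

-888.436

N=3 nodes, M=3 members, R=3 reactions → 2N=6, M+R=6
member 0 (0-1): L=1.6256, (cx,cy)=(0.6595,0.7517)
member 1 (0-2): L=2.5000, (cx,cy)=(1.0000,0.0000)
member 2 (1-2): L=1.8795, (cx,cy)=(0.7598,-0.6502)
solve A·x = −loads:
  F[0-1] = -2535.7899 N (compression)
  F[0-2] = +675.0176 N (tension)
  F[1-2] = -888.4357 N (compression)
  Rx@0 = +997.2400 N
  Ry@0 = +1906.2489 N
  Ry@2 = +577.6411 N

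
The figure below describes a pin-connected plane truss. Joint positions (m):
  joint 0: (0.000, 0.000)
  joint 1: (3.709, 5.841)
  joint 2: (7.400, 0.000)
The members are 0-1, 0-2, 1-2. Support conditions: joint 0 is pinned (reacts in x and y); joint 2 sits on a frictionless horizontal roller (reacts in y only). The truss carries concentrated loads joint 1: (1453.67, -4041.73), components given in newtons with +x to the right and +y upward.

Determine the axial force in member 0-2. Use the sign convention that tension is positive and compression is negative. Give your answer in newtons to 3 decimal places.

2005.183

N=3 nodes, M=3 members, R=3 reactions → 2N=6, M+R=6
member 0 (0-1): L=6.9191, (cx,cy)=(0.5361,0.8442)
member 1 (0-2): L=7.4000, (cx,cy)=(1.0000,0.0000)
member 2 (1-2): L=6.9095, (cx,cy)=(0.5342,-0.8454)
solve A·x = −loads:
  F[0-1] = -1028.8414 N (compression)
  F[0-2] = +2005.1828 N (tension)
  F[1-2] = -3753.6571 N (compression)
  Rx@0 = -1453.6700 N
  Ry@0 = +868.5323 N
  Ry@2 = +3173.1977 N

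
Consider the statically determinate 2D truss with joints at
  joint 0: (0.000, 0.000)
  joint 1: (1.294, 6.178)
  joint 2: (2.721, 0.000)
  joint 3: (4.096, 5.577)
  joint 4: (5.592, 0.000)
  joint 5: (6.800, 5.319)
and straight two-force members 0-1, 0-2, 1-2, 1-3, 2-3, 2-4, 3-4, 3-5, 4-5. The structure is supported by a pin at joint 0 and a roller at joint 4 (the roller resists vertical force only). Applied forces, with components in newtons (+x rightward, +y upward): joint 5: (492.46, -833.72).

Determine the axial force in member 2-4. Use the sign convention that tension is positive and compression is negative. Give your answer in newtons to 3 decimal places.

N=6 nodes, M=9 members, R=3 reactions → 2N=12, M+R=12
member 0 (0-1): L=6.3121, (cx,cy)=(0.2050,0.9788)
member 1 (0-2): L=2.7210, (cx,cy)=(1.0000,0.0000)
member 2 (1-2): L=6.3407, (cx,cy)=(0.2251,-0.9743)
member 3 (1-3): L=2.8657, (cx,cy)=(0.9778,-0.2097)
member 4 (2-3): L=5.7440, (cx,cy)=(0.2394,0.9709)
member 5 (2-4): L=2.8710, (cx,cy)=(1.0000,0.0000)
member 6 (3-4): L=5.7742, (cx,cy)=(0.2591,-0.9659)
member 7 (3-5): L=2.7163, (cx,cy)=(0.9955,-0.0950)
member 8 (4-5): L=5.4545, (cx,cy)=(0.2215,0.9752)
solve A·x = −loads:
  F[0-1] = +662.5936 N (tension)
  F[0-2] = +356.6254 N (tension)
  F[1-2] = -731.7514 N (compression)
  F[1-3] = +307.3542 N (tension)
  F[2-3] = +734.3290 N (tension)
  F[2-4] = +16.1571 N (tension)
  F[3-4] = -737.3731 N (compression)
  F[3-5] = +670.3762 N (tension)
  F[4-5] = -789.6552 N (compression)
  Rx@0 = -492.4600 N
  Ry@0 = -648.5208 N
  Ry@4 = +1482.2408 N

16.157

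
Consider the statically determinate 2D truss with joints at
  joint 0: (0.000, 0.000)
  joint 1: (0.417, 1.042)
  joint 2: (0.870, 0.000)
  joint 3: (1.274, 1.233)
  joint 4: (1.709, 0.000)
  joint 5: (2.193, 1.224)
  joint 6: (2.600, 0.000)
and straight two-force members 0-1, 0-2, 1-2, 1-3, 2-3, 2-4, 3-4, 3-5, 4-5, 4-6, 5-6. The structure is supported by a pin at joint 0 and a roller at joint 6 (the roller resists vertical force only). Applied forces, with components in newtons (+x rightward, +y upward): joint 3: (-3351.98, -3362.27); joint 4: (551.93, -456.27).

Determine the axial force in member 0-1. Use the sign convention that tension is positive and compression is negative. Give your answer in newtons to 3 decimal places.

N=7 nodes, M=11 members, R=3 reactions → 2N=14, M+R=14
member 0 (0-1): L=1.1223, (cx,cy)=(0.3715,0.9284)
member 1 (0-2): L=0.8700, (cx,cy)=(1.0000,0.0000)
member 2 (1-2): L=1.1362, (cx,cy)=(0.3987,-0.9171)
member 3 (1-3): L=0.8780, (cx,cy)=(0.9761,0.2175)
member 4 (2-3): L=1.2975, (cx,cy)=(0.3114,0.9503)
member 5 (2-4): L=0.8390, (cx,cy)=(1.0000,0.0000)
member 6 (3-4): L=1.3075, (cx,cy)=(0.3327,-0.9430)
member 7 (3-5): L=0.9190, (cx,cy)=(1.0000,-0.0098)
member 8 (4-5): L=1.3162, (cx,cy)=(0.3677,0.9299)
member 9 (4-6): L=0.8910, (cx,cy)=(1.0000,0.0000)
member 10 (5-6): L=1.2899, (cx,cy)=(0.3155,-0.9489)
solve A·x = −loads:
  F[0-1] = -3727.5670 N (compression)
  F[0-2] = -1415.0938 N (compression)
  F[1-2] = +3133.4478 N (tension)
  F[1-3] = -2698.8731 N (compression)
  F[2-3] = -3023.9579 N (compression)
  F[2-4] = +775.7570 N (tension)
  F[3-4] = +107.1023 N (tension)
  F[3-5] = -259.4723 N (compression)
  F[4-5] = +382.0358 N (tension)
  F[4-6] = +118.9777 N (tension)
  F[5-6] = -377.0725 N (compression)
  Rx@0 = +2800.0500 N
  Ry@0 = +3460.7300 N
  Ry@6 = +357.8100 N

-3727.567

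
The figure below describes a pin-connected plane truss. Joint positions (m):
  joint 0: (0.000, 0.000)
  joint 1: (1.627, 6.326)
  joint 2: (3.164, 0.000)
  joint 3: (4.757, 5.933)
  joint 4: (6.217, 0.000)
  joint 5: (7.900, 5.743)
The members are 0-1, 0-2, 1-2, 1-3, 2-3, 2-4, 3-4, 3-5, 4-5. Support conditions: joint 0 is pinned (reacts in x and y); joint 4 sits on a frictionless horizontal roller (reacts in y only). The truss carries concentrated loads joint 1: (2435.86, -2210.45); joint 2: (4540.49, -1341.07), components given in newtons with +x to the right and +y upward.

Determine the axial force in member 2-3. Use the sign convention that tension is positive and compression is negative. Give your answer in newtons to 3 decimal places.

N=6 nodes, M=9 members, R=3 reactions → 2N=12, M+R=12
member 0 (0-1): L=6.5319, (cx,cy)=(0.2491,0.9685)
member 1 (0-2): L=3.1640, (cx,cy)=(1.0000,0.0000)
member 2 (1-2): L=6.5100, (cx,cy)=(0.2361,-0.9717)
member 3 (1-3): L=3.1546, (cx,cy)=(0.9922,-0.1246)
member 4 (2-3): L=6.1431, (cx,cy)=(0.2593,0.9658)
member 5 (2-4): L=3.0530, (cx,cy)=(1.0000,0.0000)
member 6 (3-4): L=6.1100, (cx,cy)=(0.2390,-0.9710)
member 7 (3-5): L=3.1487, (cx,cy)=(0.9982,-0.0603)
member 8 (4-5): L=5.9845, (cx,cy)=(0.2812,0.9596)
solve A·x = −loads:
  F[0-1] = +194.1519 N (tension)
  F[0-2] = +6927.9894 N (tension)
  F[1-2] = -2227.7281 N (compression)
  F[1-3] = -1876.1563 N (compression)
  F[2-3] = +3629.9898 N (tension)
  F[2-4] = +920.2337 N (tension)
  F[3-4] = -3851.1145 N (compression)
  F[3-5] = +0.0000 N (tension)
  F[4-5] = -0.0000 N (compression)
  Rx@0 = -6976.3500 N
  Ry@0 = -188.0325 N
  Ry@4 = +3739.5525 N

3629.990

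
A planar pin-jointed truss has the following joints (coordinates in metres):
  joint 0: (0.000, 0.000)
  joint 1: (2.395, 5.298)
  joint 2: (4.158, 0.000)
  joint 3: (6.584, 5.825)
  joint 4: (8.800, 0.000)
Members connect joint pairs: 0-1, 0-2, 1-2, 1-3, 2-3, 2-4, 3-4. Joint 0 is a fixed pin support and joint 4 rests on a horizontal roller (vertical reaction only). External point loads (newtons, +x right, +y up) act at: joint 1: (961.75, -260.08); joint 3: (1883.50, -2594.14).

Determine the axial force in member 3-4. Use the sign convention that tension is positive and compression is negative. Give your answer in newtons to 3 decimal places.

-4105.747

N=5 nodes, M=7 members, R=3 reactions → 2N=10, M+R=10
member 0 (0-1): L=5.8142, (cx,cy)=(0.4119,0.9112)
member 1 (0-2): L=4.1580, (cx,cy)=(1.0000,0.0000)
member 2 (1-2): L=5.5836, (cx,cy)=(0.3157,-0.9488)
member 3 (1-3): L=4.2220, (cx,cy)=(0.9922,0.1248)
member 4 (2-3): L=6.3100, (cx,cy)=(0.3845,0.9231)
member 5 (2-4): L=4.6420, (cx,cy)=(1.0000,0.0000)
member 6 (3-4): L=6.2323, (cx,cy)=(0.3556,-0.9347)
solve A·x = −loads:
  F[0-1] = +1079.0136 N (tension)
  F[0-2] = +2400.7794 N (tension)
  F[1-2] = -1323.5059 N (compression)
  F[1-3] = -100.1735 N (compression)
  F[2-3] = +1360.3614 N (tension)
  F[2-4] = +1459.8731 N (tension)
  F[3-4] = -4105.7466 N (compression)
  Rx@0 = -2845.2500 N
  Ry@0 = -983.2173 N
  Ry@4 = +3837.4373 N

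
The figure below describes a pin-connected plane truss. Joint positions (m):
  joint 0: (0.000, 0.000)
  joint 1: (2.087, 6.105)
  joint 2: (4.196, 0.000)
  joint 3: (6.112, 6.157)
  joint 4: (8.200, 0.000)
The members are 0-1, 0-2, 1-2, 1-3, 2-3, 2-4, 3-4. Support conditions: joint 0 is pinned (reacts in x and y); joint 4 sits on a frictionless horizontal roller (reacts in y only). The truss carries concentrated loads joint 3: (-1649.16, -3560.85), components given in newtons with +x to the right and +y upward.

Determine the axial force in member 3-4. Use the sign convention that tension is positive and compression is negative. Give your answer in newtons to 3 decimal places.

-1495.059

N=5 nodes, M=7 members, R=3 reactions → 2N=10, M+R=10
member 0 (0-1): L=6.4519, (cx,cy)=(0.3235,0.9462)
member 1 (0-2): L=4.1960, (cx,cy)=(1.0000,0.0000)
member 2 (1-2): L=6.4590, (cx,cy)=(0.3265,-0.9452)
member 3 (1-3): L=4.0253, (cx,cy)=(0.9999,0.0129)
member 4 (2-3): L=6.4482, (cx,cy)=(0.2971,0.9548)
member 5 (2-4): L=4.0040, (cx,cy)=(1.0000,0.0000)
member 6 (3-4): L=6.5014, (cx,cy)=(0.3212,-0.9470)
solve A·x = −loads:
  F[0-1] = -2266.8637 N (compression)
  F[0-2] = -915.8925 N (compression)
  F[1-2] = +2249.3145 N (tension)
  F[1-3] = -1467.8367 N (compression)
  F[2-3] = -2226.5935 N (compression)
  F[2-4] = +480.1546 N (tension)
  F[3-4] = -1495.0595 N (compression)
  Rx@0 = +1649.1600 N
  Ry@0 = +2144.9918 N
  Ry@4 = +1415.8582 N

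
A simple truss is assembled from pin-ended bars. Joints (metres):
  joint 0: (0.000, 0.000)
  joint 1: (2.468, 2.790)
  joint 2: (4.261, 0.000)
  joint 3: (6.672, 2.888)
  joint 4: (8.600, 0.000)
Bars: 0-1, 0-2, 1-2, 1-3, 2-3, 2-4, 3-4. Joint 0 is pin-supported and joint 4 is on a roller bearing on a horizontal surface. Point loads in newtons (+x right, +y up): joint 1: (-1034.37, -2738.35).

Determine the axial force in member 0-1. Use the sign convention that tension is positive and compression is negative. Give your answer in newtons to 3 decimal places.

N=5 nodes, M=7 members, R=3 reactions → 2N=10, M+R=10
member 0 (0-1): L=3.7249, (cx,cy)=(0.6626,0.7490)
member 1 (0-2): L=4.2610, (cx,cy)=(1.0000,0.0000)
member 2 (1-2): L=3.3165, (cx,cy)=(0.5406,-0.8413)
member 3 (1-3): L=4.2051, (cx,cy)=(0.9997,0.0233)
member 4 (2-3): L=3.7621, (cx,cy)=(0.6409,0.7677)
member 5 (2-4): L=4.3390, (cx,cy)=(1.0000,0.0000)
member 6 (3-4): L=3.4724, (cx,cy)=(0.5552,-0.8317)
solve A·x = −loads:
  F[0-1] = -3054.8135 N (compression)
  F[0-2] = +989.6342 N (tension)
  F[1-2] = -554.3574 N (compression)
  F[1-3] = -690.1163 N (compression)
  F[2-3] = +607.5089 N (tension)
  F[2-4] = +300.5984 N (tension)
  F[3-4] = -541.3926 N (compression)
  Rx@0 = +1034.3700 N
  Ry@0 = +2288.0761 N
  Ry@4 = +450.2739 N

-3054.813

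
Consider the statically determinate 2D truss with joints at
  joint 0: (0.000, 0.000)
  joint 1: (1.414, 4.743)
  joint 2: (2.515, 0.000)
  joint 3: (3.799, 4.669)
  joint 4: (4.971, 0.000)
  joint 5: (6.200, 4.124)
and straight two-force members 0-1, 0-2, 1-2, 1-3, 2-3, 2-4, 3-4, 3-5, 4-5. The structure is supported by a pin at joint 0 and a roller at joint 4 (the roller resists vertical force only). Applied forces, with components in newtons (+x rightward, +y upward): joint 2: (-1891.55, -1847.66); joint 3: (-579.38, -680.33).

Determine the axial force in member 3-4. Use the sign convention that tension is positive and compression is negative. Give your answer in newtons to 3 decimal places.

-938.792

N=6 nodes, M=9 members, R=3 reactions → 2N=12, M+R=12
member 0 (0-1): L=4.9493, (cx,cy)=(0.2857,0.9583)
member 1 (0-2): L=2.5150, (cx,cy)=(1.0000,0.0000)
member 2 (1-2): L=4.8691, (cx,cy)=(0.2261,-0.9741)
member 3 (1-3): L=2.3861, (cx,cy)=(0.9995,-0.0310)
member 4 (2-3): L=4.8423, (cx,cy)=(0.2652,0.9642)
member 5 (2-4): L=2.4560, (cx,cy)=(1.0000,0.0000)
member 6 (3-4): L=4.8138, (cx,cy)=(0.2435,-0.9699)
member 7 (3-5): L=2.4621, (cx,cy)=(0.9752,-0.2214)
member 8 (4-5): L=4.3032, (cx,cy)=(0.2856,0.9583)
solve A·x = −loads:
  F[0-1] = -1687.7938 N (compression)
  F[0-2] = -1988.7312 N (compression)
  F[1-2] = +1687.9691 N (tension)
  F[1-3] = -864.2969 N (compression)
  F[2-3] = +210.9615 N (tension)
  F[2-4] = +228.5623 N (tension)
  F[3-4] = -938.7922 N (compression)
  F[3-5] = -0.0000 N (tension)
  F[4-5] = +0.0000 N (tension)
  Rx@0 = +2470.9300 N
  Ry@0 = +1617.4462 N
  Ry@4 = +910.5438 N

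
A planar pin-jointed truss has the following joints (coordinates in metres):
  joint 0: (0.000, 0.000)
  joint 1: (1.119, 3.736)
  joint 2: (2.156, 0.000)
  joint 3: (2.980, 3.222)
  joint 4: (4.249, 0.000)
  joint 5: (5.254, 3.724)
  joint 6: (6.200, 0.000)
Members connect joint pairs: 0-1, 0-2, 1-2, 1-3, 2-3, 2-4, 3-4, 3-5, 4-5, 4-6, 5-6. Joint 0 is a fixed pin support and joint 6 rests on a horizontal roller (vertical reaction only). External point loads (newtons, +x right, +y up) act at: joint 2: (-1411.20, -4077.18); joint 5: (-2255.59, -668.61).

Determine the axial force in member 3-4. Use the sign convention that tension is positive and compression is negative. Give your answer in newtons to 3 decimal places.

-564.823

N=7 nodes, M=11 members, R=3 reactions → 2N=14, M+R=14
member 0 (0-1): L=3.9000, (cx,cy)=(0.2869,0.9580)
member 1 (0-2): L=2.1560, (cx,cy)=(1.0000,0.0000)
member 2 (1-2): L=3.8772, (cx,cy)=(0.2675,-0.9636)
member 3 (1-3): L=1.9307, (cx,cy)=(0.9639,-0.2662)
member 4 (2-3): L=3.3257, (cx,cy)=(0.2478,0.9688)
member 5 (2-4): L=2.0930, (cx,cy)=(1.0000,0.0000)
member 6 (3-4): L=3.4629, (cx,cy)=(0.3665,-0.9304)
member 7 (3-5): L=2.3288, (cx,cy)=(0.9765,0.2156)
member 8 (4-5): L=3.8572, (cx,cy)=(0.2605,0.9655)
member 9 (4-6): L=1.9510, (cx,cy)=(1.0000,0.0000)
member 10 (5-6): L=3.8423, (cx,cy)=(0.2462,-0.9692)
solve A·x = −loads:
  F[0-1] = -4296.8692 N (compression)
  F[0-2] = -2433.9133 N (compression)
  F[1-2] = +5009.2389 N (tension)
  F[1-3] = -2668.9582 N (compression)
  F[2-3] = -773.6946 N (compression)
  F[2-4] = +508.7423 N (tension)
  F[3-4] = -564.8232 N (compression)
  F[3-5] = -2618.9222 N (compression)
  F[4-5] = +544.3325 N (tension)
  F[4-6] = +159.9335 N (tension)
  F[5-6] = -649.5865 N (compression)
  Rx@0 = +3666.7900 N
  Ry@0 = +4116.1997 N
  Ry@6 = +629.5903 N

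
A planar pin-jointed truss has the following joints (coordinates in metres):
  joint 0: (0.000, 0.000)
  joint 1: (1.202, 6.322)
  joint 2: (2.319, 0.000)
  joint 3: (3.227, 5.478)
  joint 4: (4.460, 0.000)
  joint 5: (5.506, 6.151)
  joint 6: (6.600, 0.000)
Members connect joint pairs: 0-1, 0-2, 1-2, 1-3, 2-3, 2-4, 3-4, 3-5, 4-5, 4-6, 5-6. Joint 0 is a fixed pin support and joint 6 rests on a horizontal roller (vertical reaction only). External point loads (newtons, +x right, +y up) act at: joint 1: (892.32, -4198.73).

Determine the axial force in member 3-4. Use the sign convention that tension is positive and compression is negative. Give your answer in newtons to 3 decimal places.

N=7 nodes, M=11 members, R=3 reactions → 2N=14, M+R=14
member 0 (0-1): L=6.4353, (cx,cy)=(0.1868,0.9824)
member 1 (0-2): L=2.3190, (cx,cy)=(1.0000,0.0000)
member 2 (1-2): L=6.4199, (cx,cy)=(0.1740,-0.9847)
member 3 (1-3): L=2.1938, (cx,cy)=(0.9230,-0.3847)
member 4 (2-3): L=5.5527, (cx,cy)=(0.1635,0.9865)
member 5 (2-4): L=2.1410, (cx,cy)=(1.0000,0.0000)
member 6 (3-4): L=5.6150, (cx,cy)=(0.2196,-0.9756)
member 7 (3-5): L=2.3763, (cx,cy)=(0.9591,0.2832)
member 8 (4-5): L=6.2393, (cx,cy)=(0.1676,0.9858)
member 9 (4-6): L=2.1400, (cx,cy)=(1.0000,0.0000)
member 10 (5-6): L=6.2475, (cx,cy)=(0.1751,-0.9845)
solve A·x = −loads:
  F[0-1] = -2625.5242 N (compression)
  F[0-2] = +1382.7249 N (tension)
  F[1-2] = -1143.4680 N (compression)
  F[1-3] = -1282.4773 N (compression)
  F[2-3] = +1141.3908 N (tension)
  F[2-4] = +997.1299 N (tension)
  F[3-4] = -1839.4842 N (compression)
  F[3-5] = -618.5248 N (compression)
  F[4-5] = +1820.3504 N (tension)
  F[4-6] = +288.0242 N (tension)
  F[5-6] = -1644.8264 N (compression)
  Rx@0 = -892.3200 N
  Ry@0 = +2579.3178 N
  Ry@6 = +1619.4122 N

-1839.484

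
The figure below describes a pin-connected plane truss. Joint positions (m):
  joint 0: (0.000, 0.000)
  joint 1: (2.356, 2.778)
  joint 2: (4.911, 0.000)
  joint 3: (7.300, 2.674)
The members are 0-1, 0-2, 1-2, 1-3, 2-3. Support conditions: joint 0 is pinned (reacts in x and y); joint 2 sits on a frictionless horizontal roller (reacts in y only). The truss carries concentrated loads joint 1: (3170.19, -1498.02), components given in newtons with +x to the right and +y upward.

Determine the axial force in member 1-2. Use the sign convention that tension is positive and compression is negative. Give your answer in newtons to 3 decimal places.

-3412.813

N=4 nodes, M=5 members, R=3 reactions → 2N=8, M+R=8
member 0 (0-1): L=3.6425, (cx,cy)=(0.6468,0.7627)
member 1 (0-2): L=4.9110, (cx,cy)=(1.0000,0.0000)
member 2 (1-2): L=3.7743, (cx,cy)=(0.6769,-0.7360)
member 3 (1-3): L=4.9451, (cx,cy)=(0.9998,-0.0210)
member 4 (2-3): L=3.5857, (cx,cy)=(0.6662,0.7457)
solve A·x = −loads:
  F[0-1] = +1329.4538 N (tension)
  F[0-2] = +2310.2949 N (tension)
  F[1-2] = -3412.8127 N (compression)
  F[1-3] = -0.0000 N (compression)
  F[2-3] = +0.0000 N (tension)
  Rx@0 = -3170.1900 N
  Ry@0 = -1013.9171 N
  Ry@2 = +2511.9371 N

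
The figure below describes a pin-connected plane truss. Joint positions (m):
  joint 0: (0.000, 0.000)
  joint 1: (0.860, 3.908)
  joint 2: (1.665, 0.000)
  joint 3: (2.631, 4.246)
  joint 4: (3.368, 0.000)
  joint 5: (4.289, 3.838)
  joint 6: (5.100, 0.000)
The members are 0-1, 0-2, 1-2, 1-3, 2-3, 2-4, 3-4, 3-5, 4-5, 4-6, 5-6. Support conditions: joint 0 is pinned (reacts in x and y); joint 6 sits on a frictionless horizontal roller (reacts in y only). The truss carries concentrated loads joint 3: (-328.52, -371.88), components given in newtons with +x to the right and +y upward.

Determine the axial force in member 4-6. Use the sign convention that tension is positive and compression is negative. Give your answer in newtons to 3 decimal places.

N=7 nodes, M=11 members, R=3 reactions → 2N=14, M+R=14
member 0 (0-1): L=4.0015, (cx,cy)=(0.2149,0.9766)
member 1 (0-2): L=1.6650, (cx,cy)=(1.0000,0.0000)
member 2 (1-2): L=3.9900, (cx,cy)=(0.2018,-0.9794)
member 3 (1-3): L=1.8030, (cx,cy)=(0.9823,0.1875)
member 4 (2-3): L=4.3545, (cx,cy)=(0.2218,0.9751)
member 5 (2-4): L=1.7030, (cx,cy)=(1.0000,0.0000)
member 6 (3-4): L=4.3095, (cx,cy)=(0.1710,-0.9853)
member 7 (3-5): L=1.7075, (cx,cy)=(0.9710,-0.2390)
member 8 (4-5): L=3.9470, (cx,cy)=(0.2333,0.9724)
member 9 (4-6): L=1.7320, (cx,cy)=(1.0000,0.0000)
member 10 (5-6): L=3.9227, (cx,cy)=(0.2067,-0.9784)
solve A·x = −loads:
  F[0-1] = -464.3947 N (compression)
  F[0-2] = -228.7128 N (compression)
  F[1-2] = +426.8361 N (tension)
  F[1-3] = -189.2780 N (compression)
  F[2-3] = -428.7418 N (compression)
  F[2-4] = -47.4859 N (compression)
  F[3-4] = +74.1927 N (tension)
  F[3-5] = +35.8357 N (tension)
  F[4-5] = -75.1750 N (compression)
  F[4-6] = -17.2560 N (compression)
  F[5-6] = +83.4659 N (tension)
  Rx@0 = +328.5200 N
  Ry@0 = +453.5427 N
  Ry@6 = -81.6627 N

-17.256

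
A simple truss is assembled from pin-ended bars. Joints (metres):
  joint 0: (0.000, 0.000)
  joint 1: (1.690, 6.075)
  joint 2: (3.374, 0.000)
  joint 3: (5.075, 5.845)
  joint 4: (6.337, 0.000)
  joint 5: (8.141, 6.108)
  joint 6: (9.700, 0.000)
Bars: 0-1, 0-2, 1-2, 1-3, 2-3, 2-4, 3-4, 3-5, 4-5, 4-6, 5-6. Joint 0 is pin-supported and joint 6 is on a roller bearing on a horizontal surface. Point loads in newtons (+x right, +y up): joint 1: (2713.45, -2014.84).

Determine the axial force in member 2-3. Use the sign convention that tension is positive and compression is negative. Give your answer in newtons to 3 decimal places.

1981.509

N=7 nodes, M=11 members, R=3 reactions → 2N=14, M+R=14
member 0 (0-1): L=6.3057, (cx,cy)=(0.2680,0.9634)
member 1 (0-2): L=3.3740, (cx,cy)=(1.0000,0.0000)
member 2 (1-2): L=6.3041, (cx,cy)=(0.2671,-0.9637)
member 3 (1-3): L=3.3928, (cx,cy)=(0.9977,-0.0678)
member 4 (2-3): L=6.0875, (cx,cy)=(0.2794,0.9602)
member 5 (2-4): L=2.9630, (cx,cy)=(1.0000,0.0000)
member 6 (3-4): L=5.9797, (cx,cy)=(0.2110,-0.9775)
member 7 (3-5): L=3.0773, (cx,cy)=(0.9963,0.0855)
member 8 (4-5): L=6.3688, (cx,cy)=(0.2833,0.9590)
member 9 (4-6): L=3.3630, (cx,cy)=(1.0000,0.0000)
member 10 (5-6): L=6.3038, (cx,cy)=(0.2473,-0.9689)
solve A·x = −loads:
  F[0-1] = +36.9540 N (tension)
  F[0-2] = +2703.5459 N (tension)
  F[1-2] = -1974.3249 N (compression)
  F[1-3] = -2181.1652 N (compression)
  F[2-3] = +1981.5087 N (tension)
  F[2-4] = +1622.4627 N (tension)
  F[3-4] = -2199.3387 N (compression)
  F[3-5] = -1162.5508 N (compression)
  F[4-5] = +2241.6055 N (tension)
  F[4-6] = +523.3529 N (tension)
  F[5-6] = -2116.1784 N (compression)
  Rx@0 = -2713.4500 N
  Ry@0 = -35.6021 N
  Ry@6 = +2050.4421 N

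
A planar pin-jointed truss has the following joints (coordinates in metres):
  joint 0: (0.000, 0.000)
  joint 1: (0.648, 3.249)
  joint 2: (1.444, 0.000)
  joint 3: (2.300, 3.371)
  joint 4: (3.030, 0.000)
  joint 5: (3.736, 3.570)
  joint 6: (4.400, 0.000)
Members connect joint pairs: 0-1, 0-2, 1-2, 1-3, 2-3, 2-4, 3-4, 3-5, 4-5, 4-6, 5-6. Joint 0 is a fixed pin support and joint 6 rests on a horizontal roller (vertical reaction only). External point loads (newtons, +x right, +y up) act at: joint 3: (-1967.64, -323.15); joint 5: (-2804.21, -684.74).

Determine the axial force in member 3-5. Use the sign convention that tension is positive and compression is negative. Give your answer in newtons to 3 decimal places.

-1562.306

N=7 nodes, M=11 members, R=3 reactions → 2N=14, M+R=14
member 0 (0-1): L=3.3130, (cx,cy)=(0.1956,0.9807)
member 1 (0-2): L=1.4440, (cx,cy)=(1.0000,0.0000)
member 2 (1-2): L=3.3451, (cx,cy)=(0.2380,-0.9713)
member 3 (1-3): L=1.6565, (cx,cy)=(0.9973,0.0736)
member 4 (2-3): L=3.4780, (cx,cy)=(0.2461,0.9692)
member 5 (2-4): L=1.5860, (cx,cy)=(1.0000,0.0000)
member 6 (3-4): L=3.4491, (cx,cy)=(0.2116,-0.9773)
member 7 (3-5): L=1.4497, (cx,cy)=(0.9905,0.1373)
member 8 (4-5): L=3.6391, (cx,cy)=(0.1940,0.9810)
member 9 (4-6): L=1.3700, (cx,cy)=(1.0000,0.0000)
member 10 (5-6): L=3.6312, (cx,cy)=(0.1829,-0.9831)
solve A·x = −loads:
  F[0-1] = -4119.8536 N (compression)
  F[0-2] = -3966.0326 N (compression)
  F[1-2] = +4025.6629 N (tension)
  F[1-3] = -1768.5705 N (compression)
  F[2-3] = -4034.1163 N (compression)
  F[2-4] = -2015.2077 N (compression)
  F[3-4] = +3583.8632 N (tension)
  F[3-5] = -1562.3056 N (compression)
  F[4-5] = -3570.5104 N (compression)
  F[4-6] = -564.0073 N (compression)
  F[5-6] = +3084.3939 N (tension)
  Rx@0 = +4771.8500 N
  Ry@0 = +4040.2787 N
  Ry@6 = -3032.3887 N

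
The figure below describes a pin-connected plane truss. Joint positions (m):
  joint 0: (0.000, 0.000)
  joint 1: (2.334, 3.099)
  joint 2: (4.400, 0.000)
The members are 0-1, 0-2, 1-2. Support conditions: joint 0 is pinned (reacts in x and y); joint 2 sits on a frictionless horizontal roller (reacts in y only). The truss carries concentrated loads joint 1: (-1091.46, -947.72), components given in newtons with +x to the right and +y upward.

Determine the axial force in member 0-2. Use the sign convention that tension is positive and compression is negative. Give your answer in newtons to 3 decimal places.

N=3 nodes, M=3 members, R=3 reactions → 2N=6, M+R=6
member 0 (0-1): L=3.8796, (cx,cy)=(0.6016,0.7988)
member 1 (0-2): L=4.4000, (cx,cy)=(1.0000,0.0000)
member 2 (1-2): L=3.7245, (cx,cy)=(0.5547,-0.8321)
solve A·x = −loads:
  F[0-1] = -1519.4602 N (compression)
  F[0-2] = -177.3418 N (compression)
  F[1-2] = +319.7075 N (tension)
  Rx@0 = +1091.4600 N
  Ry@0 = +1213.7327 N
  Ry@2 = -266.0127 N

-177.342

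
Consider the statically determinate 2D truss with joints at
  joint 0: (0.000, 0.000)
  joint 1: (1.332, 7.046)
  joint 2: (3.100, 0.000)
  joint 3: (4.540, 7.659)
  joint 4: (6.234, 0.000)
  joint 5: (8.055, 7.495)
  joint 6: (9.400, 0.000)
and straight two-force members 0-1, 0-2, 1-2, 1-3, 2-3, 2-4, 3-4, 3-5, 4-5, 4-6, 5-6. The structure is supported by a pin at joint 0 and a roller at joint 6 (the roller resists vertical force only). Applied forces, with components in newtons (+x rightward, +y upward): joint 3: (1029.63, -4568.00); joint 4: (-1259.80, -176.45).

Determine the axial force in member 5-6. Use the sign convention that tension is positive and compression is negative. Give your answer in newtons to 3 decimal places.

N=7 nodes, M=11 members, R=3 reactions → 2N=14, M+R=14
member 0 (0-1): L=7.1708, (cx,cy)=(0.1858,0.9826)
member 1 (0-2): L=3.1000, (cx,cy)=(1.0000,0.0000)
member 2 (1-2): L=7.2644, (cx,cy)=(0.2434,-0.9699)
member 3 (1-3): L=3.2660, (cx,cy)=(0.9822,0.1877)
member 4 (2-3): L=7.7932, (cx,cy)=(0.1848,0.9828)
member 5 (2-4): L=3.1340, (cx,cy)=(1.0000,0.0000)
member 6 (3-4): L=7.8441, (cx,cy)=(0.2160,-0.9764)
member 7 (3-5): L=3.5188, (cx,cy)=(0.9989,-0.0466)
member 8 (4-5): L=7.7130, (cx,cy)=(0.2361,0.9717)
member 9 (4-6): L=3.1660, (cx,cy)=(1.0000,0.0000)
member 10 (5-6): L=7.6147, (cx,cy)=(0.1766,-0.9843)
solve A·x = −loads:
  F[0-1] = -1610.2783 N (compression)
  F[0-2] = +68.9447 N (tension)
  F[1-2] = +1500.4342 N (tension)
  F[1-3] = -676.3058 N (compression)
  F[2-3] = -1480.8174 N (compression)
  F[2-4] = +707.7373 N (tension)
  F[3-4] = -2994.7916 N (compression)
  F[3-5] = -1322.2235 N (compression)
  F[4-5] = +3190.7743 N (tension)
  F[4-6] = +567.4655 N (tension)
  F[5-6] = -3212.7096 N (compression)
  Rx@0 = +230.1700 N
  Ry@0 = +1582.2537 N
  Ry@6 = +3162.1963 N

-3212.710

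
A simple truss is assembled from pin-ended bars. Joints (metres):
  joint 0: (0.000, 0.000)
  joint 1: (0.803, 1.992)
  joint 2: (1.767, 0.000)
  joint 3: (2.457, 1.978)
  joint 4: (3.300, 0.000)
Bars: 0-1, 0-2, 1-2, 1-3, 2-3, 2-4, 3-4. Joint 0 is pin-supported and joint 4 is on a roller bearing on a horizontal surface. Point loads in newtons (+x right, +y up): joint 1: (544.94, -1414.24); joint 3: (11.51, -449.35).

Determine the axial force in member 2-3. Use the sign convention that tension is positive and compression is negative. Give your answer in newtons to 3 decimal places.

N=5 nodes, M=7 members, R=3 reactions → 2N=10, M+R=10
member 0 (0-1): L=2.1478, (cx,cy)=(0.3739,0.9275)
member 1 (0-2): L=1.7670, (cx,cy)=(1.0000,0.0000)
member 2 (1-2): L=2.2130, (cx,cy)=(0.4356,-0.9001)
member 3 (1-3): L=1.6541, (cx,cy)=(1.0000,-0.0085)
member 4 (2-3): L=2.0949, (cx,cy)=(0.3294,0.9442)
member 5 (2-4): L=1.5330, (cx,cy)=(1.0000,0.0000)
member 6 (3-4): L=2.1501, (cx,cy)=(0.3921,-0.9199)
solve A·x = −loads:
  F[0-1] = -915.4419 N (compression)
  F[0-2] = +898.7135 N (tension)
  F[1-2] = -622.0969 N (compression)
  F[1-3] = -616.2351 N (compression)
  F[2-3] = +593.0649 N (tension)
  F[2-4] = +432.3839 N (tension)
  F[3-4] = -1102.8340 N (compression)
  Rx@0 = -556.4500 N
  Ry@0 = +849.0521 N
  Ry@4 = +1014.5379 N

593.065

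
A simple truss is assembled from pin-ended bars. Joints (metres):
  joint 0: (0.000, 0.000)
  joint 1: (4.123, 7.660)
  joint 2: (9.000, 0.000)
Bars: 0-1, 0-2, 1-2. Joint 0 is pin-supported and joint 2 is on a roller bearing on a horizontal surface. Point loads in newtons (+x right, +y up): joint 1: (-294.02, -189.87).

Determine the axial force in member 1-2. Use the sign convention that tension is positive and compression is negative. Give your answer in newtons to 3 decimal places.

193.544

N=3 nodes, M=3 members, R=3 reactions → 2N=6, M+R=6
member 0 (0-1): L=8.6991, (cx,cy)=(0.4740,0.8805)
member 1 (0-2): L=9.0000, (cx,cy)=(1.0000,0.0000)
member 2 (1-2): L=9.0808, (cx,cy)=(0.5371,-0.8435)
solve A·x = −loads:
  F[0-1] = -401.0365 N (compression)
  F[0-2] = -103.9464 N (compression)
  F[1-2] = +193.5443 N (tension)
  Rx@0 = +294.0200 N
  Ry@0 = +353.1321 N
  Ry@2 = -163.2621 N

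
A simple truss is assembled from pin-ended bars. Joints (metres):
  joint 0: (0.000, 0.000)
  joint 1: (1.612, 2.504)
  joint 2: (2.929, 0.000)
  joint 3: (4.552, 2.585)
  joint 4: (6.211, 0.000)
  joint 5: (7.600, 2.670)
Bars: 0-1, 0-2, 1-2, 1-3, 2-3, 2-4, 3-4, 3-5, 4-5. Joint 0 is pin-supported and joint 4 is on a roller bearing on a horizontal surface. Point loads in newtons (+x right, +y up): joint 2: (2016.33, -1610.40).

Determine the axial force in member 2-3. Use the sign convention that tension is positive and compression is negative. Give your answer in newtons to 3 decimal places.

N=6 nodes, M=9 members, R=3 reactions → 2N=12, M+R=12
member 0 (0-1): L=2.9780, (cx,cy)=(0.5413,0.8408)
member 1 (0-2): L=2.9290, (cx,cy)=(1.0000,0.0000)
member 2 (1-2): L=2.8292, (cx,cy)=(0.4655,-0.8850)
member 3 (1-3): L=2.9411, (cx,cy)=(0.9996,0.0275)
member 4 (2-3): L=3.0523, (cx,cy)=(0.5317,0.8469)
member 5 (2-4): L=3.2820, (cx,cy)=(1.0000,0.0000)
member 6 (3-4): L=3.0716, (cx,cy)=(0.5401,-0.8416)
member 7 (3-5): L=3.0492, (cx,cy)=(0.9996,0.0279)
member 8 (4-5): L=3.0097, (cx,cy)=(0.4615,0.8871)
solve A·x = −loads:
  F[0-1] = -1012.0525 N (compression)
  F[0-2] = +2564.1546 N (tension)
  F[1-2] = +930.9442 N (tension)
  F[1-3] = -981.5503 N (compression)
  F[2-3] = +928.6331 N (tension)
  F[2-4] = +487.3909 N (tension)
  F[3-4] = -902.3824 N (compression)
  F[3-5] = -0.0000 N (compression)
  F[4-5] = -0.0000 N (compression)
  Rx@0 = -2016.3300 N
  Ry@0 = +850.9633 N
  Ry@4 = +759.4367 N

928.633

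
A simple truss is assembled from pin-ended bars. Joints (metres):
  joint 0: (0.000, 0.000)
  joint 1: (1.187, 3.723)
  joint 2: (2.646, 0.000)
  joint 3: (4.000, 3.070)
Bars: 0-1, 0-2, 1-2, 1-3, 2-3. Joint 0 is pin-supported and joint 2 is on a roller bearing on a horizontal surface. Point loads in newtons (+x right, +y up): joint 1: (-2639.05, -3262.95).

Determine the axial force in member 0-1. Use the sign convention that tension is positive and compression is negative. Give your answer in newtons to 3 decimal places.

N=4 nodes, M=5 members, R=3 reactions → 2N=8, M+R=8
member 0 (0-1): L=3.9076, (cx,cy)=(0.3038,0.9527)
member 1 (0-2): L=2.6460, (cx,cy)=(1.0000,0.0000)
member 2 (1-2): L=3.9987, (cx,cy)=(0.3649,-0.9311)
member 3 (1-3): L=2.8878, (cx,cy)=(0.9741,-0.2261)
member 4 (2-3): L=3.3553, (cx,cy)=(0.4035,0.9150)
solve A·x = −loads:
  F[0-1] = -5785.7999 N (compression)
  F[0-2] = -881.5355 N (compression)
  F[1-2] = +2416.0213 N (tension)
  F[1-3] = +0.0000 N (tension)
  F[2-3] = -0.0000 N (compression)
  Rx@0 = +2639.0500 N
  Ry@0 = +5512.4063 N
  Ry@2 = -2249.4563 N

-5785.800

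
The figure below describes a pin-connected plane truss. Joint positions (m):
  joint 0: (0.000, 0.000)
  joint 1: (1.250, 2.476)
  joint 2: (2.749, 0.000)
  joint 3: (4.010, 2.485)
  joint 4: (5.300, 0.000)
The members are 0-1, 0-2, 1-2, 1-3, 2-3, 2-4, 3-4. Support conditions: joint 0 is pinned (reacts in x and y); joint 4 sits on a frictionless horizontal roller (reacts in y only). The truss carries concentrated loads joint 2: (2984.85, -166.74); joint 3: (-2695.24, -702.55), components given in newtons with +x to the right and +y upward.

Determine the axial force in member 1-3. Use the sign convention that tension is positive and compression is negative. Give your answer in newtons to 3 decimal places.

N=5 nodes, M=7 members, R=3 reactions → 2N=10, M+R=10
member 0 (0-1): L=2.7736, (cx,cy)=(0.4507,0.8927)
member 1 (0-2): L=2.7490, (cx,cy)=(1.0000,0.0000)
member 2 (1-2): L=2.8944, (cx,cy)=(0.5179,-0.8554)
member 3 (1-3): L=2.7600, (cx,cy)=(1.0000,0.0033)
member 4 (2-3): L=2.7866, (cx,cy)=(0.4525,0.8918)
member 5 (2-4): L=2.5510, (cx,cy)=(1.0000,0.0000)
member 6 (3-4): L=2.7999, (cx,cy)=(0.4607,-0.8875)
solve A·x = −loads:
  F[0-1] = -1697.0787 N (compression)
  F[0-2] = +1054.4348 N (tension)
  F[1-2] = +1764.5709 N (tension)
  F[1-3] = -1678.6977 N (compression)
  F[2-3] = -1505.7383 N (compression)
  F[2-4] = -335.1794 N (compression)
  F[3-4] = +727.4898 N (tension)
  Rx@0 = -289.6100 N
  Ry@0 = +1514.9650 N
  Ry@4 = -645.6750 N

-1678.698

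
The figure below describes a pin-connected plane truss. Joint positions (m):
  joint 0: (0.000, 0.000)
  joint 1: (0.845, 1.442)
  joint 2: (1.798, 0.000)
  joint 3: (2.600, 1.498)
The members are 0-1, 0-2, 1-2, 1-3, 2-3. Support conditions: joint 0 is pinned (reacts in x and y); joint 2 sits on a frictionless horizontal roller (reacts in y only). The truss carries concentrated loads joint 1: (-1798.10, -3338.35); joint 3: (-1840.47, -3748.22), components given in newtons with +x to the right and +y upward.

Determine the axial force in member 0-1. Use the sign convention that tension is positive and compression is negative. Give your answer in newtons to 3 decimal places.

N=4 nodes, M=5 members, R=3 reactions → 2N=8, M+R=8
member 0 (0-1): L=1.6713, (cx,cy)=(0.5056,0.8628)
member 1 (0-2): L=1.7980, (cx,cy)=(1.0000,0.0000)
member 2 (1-2): L=1.7285, (cx,cy)=(0.5514,-0.8343)
member 3 (1-3): L=1.7559, (cx,cy)=(0.9995,0.0319)
member 4 (2-3): L=1.6992, (cx,cy)=(0.4720,0.8816)
solve A·x = −loads:
  F[0-1] = -3561.7500 N (compression)
  F[0-2] = -1837.8158 N (compression)
  F[1-2] = -311.5900 N (compression)
  F[1-3] = +169.2296 N (tension)
  F[2-3] = -4257.7210 N (compression)
  Rx@0 = +3638.5700 N
  Ry@0 = +3073.0030 N
  Ry@2 = +4013.5670 N

-3561.750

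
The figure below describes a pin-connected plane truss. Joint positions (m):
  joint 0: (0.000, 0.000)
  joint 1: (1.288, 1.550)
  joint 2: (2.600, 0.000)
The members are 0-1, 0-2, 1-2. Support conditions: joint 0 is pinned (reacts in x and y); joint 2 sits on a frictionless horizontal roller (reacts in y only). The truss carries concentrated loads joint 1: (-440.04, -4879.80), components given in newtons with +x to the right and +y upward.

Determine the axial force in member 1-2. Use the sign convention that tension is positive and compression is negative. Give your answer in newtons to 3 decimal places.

N=3 nodes, M=3 members, R=3 reactions → 2N=6, M+R=6
member 0 (0-1): L=2.0153, (cx,cy)=(0.6391,0.7691)
member 1 (0-2): L=2.6000, (cx,cy)=(1.0000,0.0000)
member 2 (1-2): L=2.0307, (cx,cy)=(0.6461,-0.7633)
solve A·x = −loads:
  F[0-1] = -3542.7115 N (compression)
  F[0-2] = +1824.1424 N (tension)
  F[1-2] = -2823.4235 N (compression)
  Rx@0 = +440.0400 N
  Ry@0 = +2724.7537 N
  Ry@2 = +2155.0463 N

-2823.423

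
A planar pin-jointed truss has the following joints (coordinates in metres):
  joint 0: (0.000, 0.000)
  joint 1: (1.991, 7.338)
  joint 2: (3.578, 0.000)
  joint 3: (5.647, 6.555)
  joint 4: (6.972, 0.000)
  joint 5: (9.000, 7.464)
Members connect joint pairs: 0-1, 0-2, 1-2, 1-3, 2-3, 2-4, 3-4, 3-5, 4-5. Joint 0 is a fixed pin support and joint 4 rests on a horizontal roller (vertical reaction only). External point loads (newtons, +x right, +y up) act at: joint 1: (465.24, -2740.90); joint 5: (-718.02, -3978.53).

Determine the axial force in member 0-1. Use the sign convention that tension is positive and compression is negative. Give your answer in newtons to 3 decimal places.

-1118.985

N=6 nodes, M=9 members, R=3 reactions → 2N=12, M+R=12
member 0 (0-1): L=7.6033, (cx,cy)=(0.2619,0.9651)
member 1 (0-2): L=3.5780, (cx,cy)=(1.0000,0.0000)
member 2 (1-2): L=7.5077, (cx,cy)=(0.2114,-0.9774)
member 3 (1-3): L=3.7389, (cx,cy)=(0.9778,-0.2094)
member 4 (2-3): L=6.8738, (cx,cy)=(0.3010,0.9536)
member 5 (2-4): L=3.3940, (cx,cy)=(1.0000,0.0000)
member 6 (3-4): L=6.6876, (cx,cy)=(0.1981,-0.9802)
member 7 (3-5): L=3.4740, (cx,cy)=(0.9652,0.2617)
member 8 (4-5): L=7.7346, (cx,cy)=(0.2622,0.9650)
solve A·x = −loads:
  F[0-1] = -1118.9848 N (compression)
  F[0-2] = +40.2370 N (tension)
  F[1-2] = -1607.6776 N (compression)
  F[1-3] = -427.9075 N (compression)
  F[2-3] = +1647.7649 N (tension)
  F[2-4] = -795.5767 N (compression)
  F[3-4] = -1586.1816 N (compression)
  F[3-5] = +405.9681 N (tension)
  F[4-5] = -4232.8441 N (compression)
  Rx@0 = +252.7800 N
  Ry@0 = +1079.9389 N
  Ry@4 = +5639.4911 N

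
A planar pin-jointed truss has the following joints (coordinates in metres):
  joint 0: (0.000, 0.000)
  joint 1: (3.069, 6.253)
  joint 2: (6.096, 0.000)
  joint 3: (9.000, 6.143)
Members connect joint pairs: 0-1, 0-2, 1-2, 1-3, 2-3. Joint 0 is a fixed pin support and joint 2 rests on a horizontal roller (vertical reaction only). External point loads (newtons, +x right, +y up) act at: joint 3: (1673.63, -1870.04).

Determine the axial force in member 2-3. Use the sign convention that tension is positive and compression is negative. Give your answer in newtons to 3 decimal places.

-2016.454

N=4 nodes, M=5 members, R=3 reactions → 2N=8, M+R=8
member 0 (0-1): L=6.9655, (cx,cy)=(0.4406,0.8977)
member 1 (0-2): L=6.0960, (cx,cy)=(1.0000,0.0000)
member 2 (1-2): L=6.9471, (cx,cy)=(0.4357,-0.9001)
member 3 (1-3): L=5.9320, (cx,cy)=(0.9998,-0.0185)
member 4 (2-3): L=6.7948, (cx,cy)=(0.4274,0.9041)
solve A·x = −loads:
  F[0-1] = +2871.0769 N (tension)
  F[0-2] = +408.6408 N (tension)
  F[1-2] = -2915.7353 N (compression)
  F[1-3] = +2535.8664 N (tension)
  F[2-3] = -2016.4544 N (compression)
  Rx@0 = -1673.6300 N
  Ry@0 = -2577.3795 N
  Ry@2 = +4447.4195 N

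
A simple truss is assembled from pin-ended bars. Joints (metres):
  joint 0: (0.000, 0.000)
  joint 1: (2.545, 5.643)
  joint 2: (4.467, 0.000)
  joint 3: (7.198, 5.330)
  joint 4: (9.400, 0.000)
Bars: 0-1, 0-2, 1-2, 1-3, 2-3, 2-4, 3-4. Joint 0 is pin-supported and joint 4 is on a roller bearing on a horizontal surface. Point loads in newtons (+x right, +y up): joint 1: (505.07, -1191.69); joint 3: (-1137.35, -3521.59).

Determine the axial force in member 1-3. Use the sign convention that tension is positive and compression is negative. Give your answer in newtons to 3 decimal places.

N=5 nodes, M=7 members, R=3 reactions → 2N=10, M+R=10
member 0 (0-1): L=6.1904, (cx,cy)=(0.4111,0.9116)
member 1 (0-2): L=4.4670, (cx,cy)=(1.0000,0.0000)
member 2 (1-2): L=5.9613, (cx,cy)=(0.3224,-0.9466)
member 3 (1-3): L=4.6635, (cx,cy)=(0.9977,-0.0671)
member 4 (2-3): L=5.9889, (cx,cy)=(0.4560,0.8900)
member 5 (2-4): L=4.9330, (cx,cy)=(1.0000,0.0000)
member 6 (3-4): L=5.7669, (cx,cy)=(0.3818,-0.9242)
solve A·x = −loads:
  F[0-1] = -2233.1520 N (compression)
  F[0-2] = +285.8214 N (tension)
  F[1-2] = +1016.0325 N (tension)
  F[1-3] = -1754.7080 N (compression)
  F[2-3] = -1080.6770 N (compression)
  F[2-4] = +1106.1989 N (tension)
  F[3-4] = -2897.0904 N (compression)
  Rx@0 = +632.2800 N
  Ry@0 = +2035.6959 N
  Ry@4 = +2677.5841 N

-1754.708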